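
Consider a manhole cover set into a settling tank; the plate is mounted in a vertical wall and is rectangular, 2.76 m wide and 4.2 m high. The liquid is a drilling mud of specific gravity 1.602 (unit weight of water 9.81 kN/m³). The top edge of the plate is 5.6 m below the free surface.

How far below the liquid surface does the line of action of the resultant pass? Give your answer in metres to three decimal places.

γ = 1.602 × 9.81 = 15.71562 kN/m³.
The centroid lies 4.2/2 = 2.1 m below the top edge, so the centroid depth is h_c = 5.6 + 2.1 = 7.7 m.
A = 2.76 × 4.2 = 11.592 m².
Resultant F = γ·h_c·A = 15.71562 × 7.7 × 11.592 = 1402.75 kN.
I_c = b·h³/12 = 2.76 × 4.2³/12 = 17.0402 m⁴.
Centre of pressure: y_p = y_c + I_c/(y_c·A) = 7.7 + 17.0402/(7.7 × 11.592) = 7.7 + 0.190909 = 7.89091 m along the plane.

h_p = 7.891 m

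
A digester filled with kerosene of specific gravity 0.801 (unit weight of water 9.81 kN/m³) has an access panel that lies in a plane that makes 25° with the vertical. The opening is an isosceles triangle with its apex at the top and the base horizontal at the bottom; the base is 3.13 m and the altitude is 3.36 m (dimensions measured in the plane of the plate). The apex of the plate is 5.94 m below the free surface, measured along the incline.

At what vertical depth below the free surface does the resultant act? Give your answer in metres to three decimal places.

γ = 0.801 × 9.81 = 7.85781 kN/m³.
The plate makes 25° with the vertical, i.e. θ = 90° − 25° = 65° to the horizontal. Measuring y along the incline from the free-surface line, vertical depth h = y·sinθ with sinθ = 0.906308.
With the apex up, the centroid sits 2h/3 = 2 × 3.36/3 = 2.24 m below the apex, so y_c = 5.94 + 2.24 = 8.18 m and h_c = 8.18 × 0.906308 = 7.4136 m.
A = ½ × 3.13 × 3.36 = 5.2584 m².
Resultant F = γ·h_c·A = 7.85781 × 7.4136 × 5.2584 = 306.326 kN.
I_c = b·h³/36 = 3.13 × 3.36³/36 = 3.29807 m⁴.
Centre of pressure: y_p = y_c + I_c/(y_c·A) = 8.18 + 3.29807/(8.18 × 5.2584) = 8.18 + 0.0766749 = 8.25667 m along the plane.
Vertically, h_p = y_p·sinθ = 8.25667 × 0.906308 = 7.48309 m.

h_p = 7.483 m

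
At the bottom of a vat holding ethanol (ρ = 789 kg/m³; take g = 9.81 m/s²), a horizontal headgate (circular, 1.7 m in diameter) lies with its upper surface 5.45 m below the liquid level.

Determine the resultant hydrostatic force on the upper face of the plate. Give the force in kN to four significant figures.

γ = ρg = 789 × 9.81 / 1000 = 7.74009 kN/m³.
The plate is horizontal, so pressure is uniform at p = γ·h = 7.74009 × 5.45 = 42.1835 kN/m².
A = π(0.85)² = 2.2698 m².
F = p·A = 42.1835 × 2.2698 = 95.7481 kN.

F ≈ 95.75 kN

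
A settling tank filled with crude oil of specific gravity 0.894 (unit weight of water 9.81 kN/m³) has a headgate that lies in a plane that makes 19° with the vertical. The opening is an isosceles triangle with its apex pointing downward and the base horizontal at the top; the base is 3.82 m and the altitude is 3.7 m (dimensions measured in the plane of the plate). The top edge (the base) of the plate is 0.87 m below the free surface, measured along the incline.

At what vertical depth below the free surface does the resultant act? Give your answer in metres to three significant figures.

h_p = 2.33 m

γ = 0.894 × 9.81 = 8.77014 kN/m³.
The plate makes 19° with the vertical, i.e. θ = 90° − 19° = 71° to the horizontal. Measuring y along the incline from the free-surface line, vertical depth h = y·sinθ with sinθ = 0.945519.
With the apex down, the centroid sits h/3 = 3.7/3 = 1.23333 m below the base (the top edge), so y_c = 0.87 + 1.23333 = 2.10333 m and h_c = 2.10333 × 0.945519 = 1.98874 m.
A = ½ × 3.82 × 3.7 = 7.067 m².
Resultant F = γ·h_c·A = 8.77014 × 1.98874 × 7.067 = 123.259 kN.
I_c = b·h³/36 = 3.82 × 3.7³/36 = 5.37485 m⁴.
Centre of pressure: y_p = y_c + I_c/(y_c·A) = 2.10333 + 5.37485/(2.10333 × 7.067) = 2.10333 + 0.361596 = 2.46493 m along the plane.
Vertically, h_p = y_p·sinθ = 2.46493 × 0.945519 = 2.33064 m.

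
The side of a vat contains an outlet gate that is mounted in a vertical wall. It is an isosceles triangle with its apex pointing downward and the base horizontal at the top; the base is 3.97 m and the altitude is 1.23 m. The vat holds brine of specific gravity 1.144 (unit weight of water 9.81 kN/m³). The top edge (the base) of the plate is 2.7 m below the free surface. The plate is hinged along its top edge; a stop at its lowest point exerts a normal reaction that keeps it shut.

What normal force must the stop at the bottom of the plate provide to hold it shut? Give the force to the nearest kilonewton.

γ = 1.144 × 9.81 = 11.22264 kN/m³.
With the apex down, the centroid sits h/3 = 1.23/3 = 0.41 m below the base (the top edge), so the centroid depth is h_c = 2.7 + 0.41 = 3.11 m.
A = ½ × 3.97 × 1.23 = 2.44155 m².
Resultant F = γ·h_c·A = 11.22264 × 3.11 × 2.44155 = 85.216 kN.
I_c = b·h³/36 = 3.97 × 1.23³/36 = 0.205212 m⁴.
Centre of pressure: y_p = y_c + I_c/(y_c·A) = 3.11 + 0.205212/(3.11 × 2.44155) = 3.11 + 0.0270257 = 3.13703 m along the plane.
The resultant acts 0.41 + 0.0270257 = 0.437026 m (along the plate) below the hinge at the top edge, so the moment about the hinge is M = F × 0.437026 = 85.216 × 0.437026 = 37.2416 kN·m.
A normal force at the bottom, 1.23 m from the hinge, must supply this moment: P = 37.2416/1.23 = 30.2777 kN.

P ≈ 30 kN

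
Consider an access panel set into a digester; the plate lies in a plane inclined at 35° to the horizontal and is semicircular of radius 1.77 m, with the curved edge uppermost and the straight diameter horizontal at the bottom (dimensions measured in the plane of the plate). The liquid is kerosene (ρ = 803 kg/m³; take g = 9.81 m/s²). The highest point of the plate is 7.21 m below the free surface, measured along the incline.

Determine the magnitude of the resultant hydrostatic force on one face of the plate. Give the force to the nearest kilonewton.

F ≈ 183 kN

γ = ρg = 803 × 9.81 / 1000 = 7.87743 kN/m³.
Let θ = 35° be the plate's angle to the horizontal; measure y along the incline from where the plane meets the free surface. Vertical depth h = y·sinθ with sinθ = 0.573576.
The centroid lies 4r/(3π) = 0.751211 m above the diameter, so r − 4r/(3π) = 1.77 − 0.751211 = 1.01879 m below the topmost point, so y_c = 7.21 + 1.01879 = 8.22879 m and h_c = 8.22879 × 0.573576 = 4.71984 m.
A = πr²/2 = π × 1.77²/2 = 4.92115 m².
Resultant F = γ·h_c·A = 7.87743 × 4.71984 × 4.92115 = 182.969 kN.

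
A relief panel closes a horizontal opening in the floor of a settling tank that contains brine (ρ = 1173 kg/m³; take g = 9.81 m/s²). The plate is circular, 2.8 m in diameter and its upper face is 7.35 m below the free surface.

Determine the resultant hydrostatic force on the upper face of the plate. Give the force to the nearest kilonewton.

F ≈ 521 kN

γ = ρg = 1173 × 9.81 / 1000 = 11.50713 kN/m³.
The plate is horizontal, so pressure is uniform at p = γ·h = 11.50713 × 7.35 = 84.5774 kN/m².
A = π(1.4)² = 6.15752 m².
F = p·A = 84.5774 × 6.15752 = 520.787 kN.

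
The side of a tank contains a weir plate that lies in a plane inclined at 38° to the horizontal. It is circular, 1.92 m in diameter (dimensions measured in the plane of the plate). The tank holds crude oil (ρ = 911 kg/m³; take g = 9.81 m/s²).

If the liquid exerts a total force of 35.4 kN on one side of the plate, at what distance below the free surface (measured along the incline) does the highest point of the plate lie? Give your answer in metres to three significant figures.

y_top ≈ 1.26 m

γ = ρg = 911 × 9.81 / 1000 = 8.93691 kN/m³.
A = π(0.96)² = 2.89529 m².
From F = γ·h_c·A, the centroid depth is h_c = 35.4/(8.93691 × 2.89529) = 1.36812 m.
Let θ = 38° be the plate's angle to the horizontal; measure y along the incline from where the plane meets the free surface. Vertical depth h = y·sinθ with sinθ = 0.615661.
Along the incline, y_c = h_c/sinθ = 1.36812/0.615661 = 2.2222 m.
The centroid is at the centre, 0.96 m below the top of the plate, so the highest point sits at y_top = 2.2222 − 0.96 = 1.2622 m along the incline.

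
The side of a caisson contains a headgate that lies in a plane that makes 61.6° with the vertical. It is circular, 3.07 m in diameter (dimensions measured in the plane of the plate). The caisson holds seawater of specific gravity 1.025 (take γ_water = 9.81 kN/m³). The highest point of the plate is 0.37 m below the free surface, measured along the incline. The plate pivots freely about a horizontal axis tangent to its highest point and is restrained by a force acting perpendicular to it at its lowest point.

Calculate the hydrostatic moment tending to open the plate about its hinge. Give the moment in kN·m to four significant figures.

M ≈ 124.4 kN·m

γ = 1.025 × 9.81 = 10.05525 kN/m³.
The plate makes 61.6° with the vertical, i.e. θ = 90° − 61.6° = 28.4° to the horizontal. Measuring y along the incline from the free-surface line, vertical depth h = y·sinθ with sinθ = 0.475624.
The centroid is at the centre, 1.535 m below the top of the plate, so y_c = 0.37 + 1.535 = 1.905 m and h_c = 1.905 × 0.475624 = 0.906064 m.
A = π(1.535)² = 7.4023 m².
Resultant F = γ·h_c·A = 10.05525 × 0.906064 × 7.4023 = 67.4401 kN.
I_c = πr⁴/4 = π × 1.535⁴/4 = 4.36037 m⁴.
Centre of pressure: y_p = y_c + I_c/(y_c·A) = 1.905 + 4.36037/(1.905 × 7.4023) = 1.905 + 0.309216 = 2.21422 m along the plane.
The resultant acts 1.535 + 0.309216 = 1.84422 m (along the plate) below the hinge at the top edge, so the moment about the hinge is M = F × 1.84422 = 67.4401 × 1.84422 = 124.374 kN·m.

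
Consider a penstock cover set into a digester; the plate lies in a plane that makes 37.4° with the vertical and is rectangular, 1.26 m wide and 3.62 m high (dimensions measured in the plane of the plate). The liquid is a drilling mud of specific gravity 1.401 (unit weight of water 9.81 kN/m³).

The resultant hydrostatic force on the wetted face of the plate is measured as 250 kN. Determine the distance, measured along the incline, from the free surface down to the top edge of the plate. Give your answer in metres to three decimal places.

y_top ≈ 3.210 m

γ = 1.401 × 9.81 = 13.74381 kN/m³.
A = 1.26 × 3.62 = 4.5612 m².
From F = γ·h_c·A, the centroid depth is h_c = 250/(13.74381 × 4.5612) = 3.98799 m.
The plate makes 37.4° with the vertical, i.e. θ = 90° − 37.4° = 52.6° to the horizontal. Measuring y along the incline from the free-surface line, vertical depth h = y·sinθ with sinθ = 0.794415.
Along the incline, y_c = h_c/sinθ = 3.98799/0.794415 = 5.02003 m.
The centroid lies 3.62/2 = 1.81 m below the top edge, so the top edge sits at y_top = 5.02003 − 1.81 = 3.21003 m along the incline.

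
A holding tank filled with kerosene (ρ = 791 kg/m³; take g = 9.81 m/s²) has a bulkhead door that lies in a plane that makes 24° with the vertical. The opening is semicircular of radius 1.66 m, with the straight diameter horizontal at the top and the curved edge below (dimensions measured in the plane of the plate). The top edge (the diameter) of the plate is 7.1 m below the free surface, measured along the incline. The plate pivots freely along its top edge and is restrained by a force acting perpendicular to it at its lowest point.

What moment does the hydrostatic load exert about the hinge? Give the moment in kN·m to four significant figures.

M ≈ 174.6 kN·m

γ = ρg = 791 × 9.81 / 1000 = 7.75971 kN/m³.
The plate makes 24° with the vertical, i.e. θ = 90° − 24° = 66° to the horizontal. Measuring y along the incline from the free-surface line, vertical depth h = y·sinθ with sinθ = 0.913545.
The centroid of a semicircle lies 4r/(3π) = 0.704526 m from the diameter, here below the top edge, so y_c = 7.1 + 0.704526 = 7.80453 m and h_c = 7.80453 × 0.913545 = 7.12979 m.
A = πr²/2 = π × 1.66²/2 = 4.32849 m².
Resultant F = γ·h_c·A = 7.75971 × 7.12979 × 4.32849 = 239.474 kN.
I_c = (π/8 − 8/(9π))·r⁴ = 0.109757 × 1.66⁴ = 0.833421 m⁴.
Centre of pressure: y_p = y_c + I_c/(y_c·A) = 7.80453 + 0.833421/(7.80453 × 4.32849) = 7.80453 + 0.0246707 = 7.8292 m along the plane.
The resultant acts 0.704526 + 0.0246707 = 0.729197 m (along the plate) below the hinge at the top edge, so the moment about the hinge is M = F × 0.729197 = 239.474 × 0.729197 = 174.624 kN·m.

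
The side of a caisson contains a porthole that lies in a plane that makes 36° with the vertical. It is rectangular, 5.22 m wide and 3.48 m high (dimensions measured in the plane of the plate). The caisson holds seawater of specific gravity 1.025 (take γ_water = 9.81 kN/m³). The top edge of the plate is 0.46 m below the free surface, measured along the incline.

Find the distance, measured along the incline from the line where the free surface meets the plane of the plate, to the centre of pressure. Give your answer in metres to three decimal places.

y_p = 2.659 m

γ = 1.025 × 9.81 = 10.05525 kN/m³.
The plate makes 36° with the vertical, i.e. θ = 90° − 36° = 54° to the horizontal. Measuring y along the incline from the free-surface line, vertical depth h = y·sinθ with sinθ = 0.809017.
The centroid lies 3.48/2 = 1.74 m below the top edge, so y_c = 0.46 + 1.74 = 2.2 m and h_c = 2.2 × 0.809017 = 1.77984 m.
A = 5.22 × 3.48 = 18.1656 m².
Resultant F = γ·h_c·A = 10.05525 × 1.77984 × 18.1656 = 325.105 kN.
I_c = b·h³/12 = 5.22 × 3.48³/12 = 18.3327 m⁴.
Centre of pressure: y_p = y_c + I_c/(y_c·A) = 2.2 + 18.3327/(2.2 × 18.1656) = 2.2 + 0.458727 = 2.65873 m along the plane.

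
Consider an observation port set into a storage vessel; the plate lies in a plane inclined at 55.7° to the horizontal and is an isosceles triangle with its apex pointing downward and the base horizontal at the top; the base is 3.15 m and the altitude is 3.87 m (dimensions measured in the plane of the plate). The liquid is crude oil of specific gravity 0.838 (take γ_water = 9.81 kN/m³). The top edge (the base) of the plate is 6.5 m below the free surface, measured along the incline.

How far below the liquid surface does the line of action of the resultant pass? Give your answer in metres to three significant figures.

γ = 0.838 × 9.81 = 8.22078 kN/m³.
Let θ = 55.7° be the plate's angle to the horizontal; measure y along the incline from where the plane meets the free surface. Vertical depth h = y·sinθ with sinθ = 0.826098.
With the apex down, the centroid sits h/3 = 3.87/3 = 1.29 m below the base (the top edge), so y_c = 6.5 + 1.29 = 7.79 m and h_c = 7.79 × 0.826098 = 6.4353 m.
A = ½ × 3.15 × 3.87 = 6.09525 m².
Resultant F = γ·h_c·A = 8.22078 × 6.4353 × 6.09525 = 322.458 kN.
I_c = b·h³/36 = 3.15 × 3.87³/36 = 5.07155 m⁴.
Centre of pressure: y_p = y_c + I_c/(y_c·A) = 7.79 + 5.07155/(7.79 × 6.09525) = 7.79 + 0.10681 = 7.89681 m along the plane.
Vertically, h_p = y_p·sinθ = 7.89681 × 0.826098 = 6.52354 m.

h_p = 6.52 m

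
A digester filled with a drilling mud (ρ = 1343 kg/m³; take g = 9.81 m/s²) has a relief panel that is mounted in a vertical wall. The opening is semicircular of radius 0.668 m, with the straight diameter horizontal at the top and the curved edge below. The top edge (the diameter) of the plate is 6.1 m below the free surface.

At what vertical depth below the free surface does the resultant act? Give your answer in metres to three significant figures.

h_p = 6.39 m

γ = ρg = 1343 × 9.81 / 1000 = 13.17483 kN/m³.
The centroid of a semicircle lies 4r/(3π) = 0.283508 m from the diameter, here below the top edge, so the centroid depth is h_c = 6.1 + 0.283508 = 6.38351 m.
A = πr²/2 = π × 0.668²/2 = 0.700927 m².
Resultant F = γ·h_c·A = 13.17483 × 6.38351 × 0.700927 = 58.9491 kN.
I_c = (π/8 − 8/(9π))·r⁴ = 0.109757 × 0.668⁴ = 0.0218544 m⁴.
Centre of pressure: y_p = y_c + I_c/(y_c·A) = 6.38351 + 0.0218544/(6.38351 × 0.700927) = 6.38351 + 0.00488435 = 6.38839 m along the plane.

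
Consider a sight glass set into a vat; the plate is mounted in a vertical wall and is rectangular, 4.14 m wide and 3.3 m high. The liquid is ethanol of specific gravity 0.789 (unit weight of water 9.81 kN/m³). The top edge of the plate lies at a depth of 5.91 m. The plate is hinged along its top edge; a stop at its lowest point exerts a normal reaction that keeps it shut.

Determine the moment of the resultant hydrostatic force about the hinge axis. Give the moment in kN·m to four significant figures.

M ≈ 1415 kN·m

γ = 0.789 × 9.81 = 7.74009 kN/m³.
The centroid lies 3.3/2 = 1.65 m below the top edge, so the centroid depth is h_c = 5.91 + 1.65 = 7.56 m.
A = 4.14 × 3.3 = 13.662 m².
Resultant F = γ·h_c·A = 7.74009 × 7.56 × 13.662 = 799.433 kN.
I_c = b·h³/12 = 4.14 × 3.3³/12 = 12.3983 m⁴.
Centre of pressure: y_p = y_c + I_c/(y_c·A) = 7.56 + 12.3983/(7.56 × 13.662) = 7.56 + 0.12004 = 7.68004 m along the plane.
The resultant acts 1.65 + 0.12004 = 1.77004 m (along the plate) below the hinge at the top edge, so the moment about the hinge is M = F × 1.77004 = 799.433 × 1.77004 = 1415.03 kN·m.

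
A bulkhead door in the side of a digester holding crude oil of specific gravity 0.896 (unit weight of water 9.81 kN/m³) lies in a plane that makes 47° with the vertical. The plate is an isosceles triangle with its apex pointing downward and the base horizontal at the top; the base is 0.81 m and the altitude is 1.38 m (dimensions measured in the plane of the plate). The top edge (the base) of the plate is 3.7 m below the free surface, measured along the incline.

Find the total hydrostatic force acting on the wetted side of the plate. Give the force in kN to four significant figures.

γ = 0.896 × 9.81 = 8.78976 kN/m³.
The plate makes 47° with the vertical, i.e. θ = 90° − 47° = 43° to the horizontal. Measuring y along the incline from the free-surface line, vertical depth h = y·sinθ with sinθ = 0.681998.
With the apex down, the centroid sits h/3 = 1.38/3 = 0.46 m below the base (the top edge), so y_c = 3.7 + 0.46 = 4.16 m and h_c = 4.16 × 0.681998 = 2.83711 m.
A = ½ × 0.81 × 1.38 = 0.5589 m².
Resultant F = γ·h_c·A = 8.78976 × 2.83711 × 0.5589 = 13.9376 kN.

F ≈ 13.94 kN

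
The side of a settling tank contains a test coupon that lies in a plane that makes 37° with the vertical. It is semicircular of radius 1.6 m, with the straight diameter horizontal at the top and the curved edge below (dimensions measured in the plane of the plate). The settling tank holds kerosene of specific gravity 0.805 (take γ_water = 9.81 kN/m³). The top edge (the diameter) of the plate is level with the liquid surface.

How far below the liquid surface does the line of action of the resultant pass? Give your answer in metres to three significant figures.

h_p = 0.753 m

γ = 0.805 × 9.81 = 7.89705 kN/m³.
The plate makes 37° with the vertical, i.e. θ = 90° − 37° = 53° to the horizontal. Measuring y along the incline from the free-surface line, vertical depth h = y·sinθ with sinθ = 0.798636.
The centroid of a semicircle lies 4r/(3π) = 0.679061 m from the diameter, here below the top edge, so y_c = 0.679061 m and h_c = 0.679061 × 0.798636 = 0.542323 m.
A = πr²/2 = π × 1.6²/2 = 4.02124 m².
Resultant F = γ·h_c·A = 7.89705 × 0.542323 × 4.02124 = 17.222 kN.
I_c = (π/8 − 8/(9π))·r⁴ = 0.109757 × 1.6⁴ = 0.719303 m⁴.
Centre of pressure: y_p = y_c + I_c/(y_c·A) = 0.679061 + 0.719303/(0.679061 × 4.02124) = 0.679061 + 0.263417 = 0.942478 m along the plane.
Vertically, h_p = y_p·sinθ = 0.942478 × 0.798636 = 0.752697 m.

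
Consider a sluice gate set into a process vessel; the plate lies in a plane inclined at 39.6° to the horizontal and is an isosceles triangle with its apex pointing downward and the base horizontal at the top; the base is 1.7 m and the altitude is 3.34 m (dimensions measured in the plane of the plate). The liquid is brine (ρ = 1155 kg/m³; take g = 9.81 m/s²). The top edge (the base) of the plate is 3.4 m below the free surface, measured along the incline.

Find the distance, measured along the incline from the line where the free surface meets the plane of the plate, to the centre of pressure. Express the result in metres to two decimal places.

γ = ρg = 1155 × 9.81 / 1000 = 11.33055 kN/m³.
Let θ = 39.6° be the plate's angle to the horizontal; measure y along the incline from where the plane meets the free surface. Vertical depth h = y·sinθ with sinθ = 0.637424.
With the apex down, the centroid sits h/3 = 3.34/3 = 1.11333 m below the base (the top edge), so y_c = 3.4 + 1.11333 = 4.51333 m and h_c = 4.51333 × 0.637424 = 2.8769 m.
A = ½ × 1.7 × 3.34 = 2.839 m².
Resultant F = γ·h_c·A = 11.33055 × 2.8769 × 2.839 = 92.5425 kN.
I_c = b·h³/36 = 1.7 × 3.34³/36 = 1.75949 m⁴.
Centre of pressure: y_p = y_c + I_c/(y_c·A) = 4.51333 + 1.75949/(4.51333 × 2.839) = 4.51333 + 0.137317 = 4.65065 m along the plane.

y_p = 4.65 m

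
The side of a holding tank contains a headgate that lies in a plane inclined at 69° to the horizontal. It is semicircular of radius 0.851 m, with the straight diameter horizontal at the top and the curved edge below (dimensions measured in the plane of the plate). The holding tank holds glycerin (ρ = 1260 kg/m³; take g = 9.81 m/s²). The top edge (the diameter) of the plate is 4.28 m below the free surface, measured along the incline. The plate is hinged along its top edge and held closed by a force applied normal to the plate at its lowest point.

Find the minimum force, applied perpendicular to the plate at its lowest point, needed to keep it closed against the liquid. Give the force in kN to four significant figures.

γ = ρg = 1260 × 9.81 / 1000 = 12.3606 kN/m³.
Let θ = 69° be the plate's angle to the horizontal; measure y along the incline from where the plane meets the free surface. Vertical depth h = y·sinθ with sinθ = 0.933580.
The centroid of a semicircle lies 4r/(3π) = 0.361176 m from the diameter, here below the top edge, so y_c = 4.28 + 0.361176 = 4.64118 m and h_c = 4.64118 × 0.933580 = 4.33291 m.
A = πr²/2 = π × 0.851²/2 = 1.13757 m².
Resultant F = γ·h_c·A = 12.3606 × 4.33291 × 1.13757 = 60.9253 kN.
I_c = (π/8 − 8/(9π))·r⁴ = 0.109757 × 0.851⁴ = 0.0575639 m⁴.
Centre of pressure: y_p = y_c + I_c/(y_c·A) = 4.64118 + 0.0575639/(4.64118 × 1.13757) = 4.64118 + 0.0109029 = 4.65208 m along the plane.
The resultant acts 0.361176 + 0.0109029 = 0.372079 m (along the plate) below the hinge at the top edge, so the moment about the hinge is M = F × 0.372079 = 60.9253 × 0.372079 = 22.669 kN·m.
A normal force at the bottom, 0.851 m from the hinge, must supply this moment: P = 22.669/0.851 = 26.6381 kN.

P ≈ 26.64 kN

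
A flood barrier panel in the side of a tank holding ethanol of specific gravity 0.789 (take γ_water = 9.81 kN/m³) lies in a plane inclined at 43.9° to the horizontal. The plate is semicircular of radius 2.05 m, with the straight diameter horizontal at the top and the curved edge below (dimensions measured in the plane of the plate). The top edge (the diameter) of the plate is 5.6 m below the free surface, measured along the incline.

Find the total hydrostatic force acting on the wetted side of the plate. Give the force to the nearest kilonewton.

γ = 0.789 × 9.81 = 7.74009 kN/m³.
Let θ = 43.9° be the plate's angle to the horizontal; measure y along the incline from where the plane meets the free surface. Vertical depth h = y·sinθ with sinθ = 0.693402.
The centroid of a semicircle lies 4r/(3π) = 0.870047 m from the diameter, here below the top edge, so y_c = 5.6 + 0.870047 = 6.47005 m and h_c = 6.47005 × 0.693402 = 4.48635 m.
A = πr²/2 = π × 2.05²/2 = 6.60127 m².
Resultant F = γ·h_c·A = 7.74009 × 4.48635 × 6.60127 = 229.227 kN.

F ≈ 229 kN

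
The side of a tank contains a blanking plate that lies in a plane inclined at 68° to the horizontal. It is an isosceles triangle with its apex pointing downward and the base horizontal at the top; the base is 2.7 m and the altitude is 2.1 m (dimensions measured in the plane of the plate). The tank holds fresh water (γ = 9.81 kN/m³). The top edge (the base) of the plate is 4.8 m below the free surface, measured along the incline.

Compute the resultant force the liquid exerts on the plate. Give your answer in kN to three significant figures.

γ = 9.81 kN/m³.
Let θ = 68° be the plate's angle to the horizontal; measure y along the incline from where the plane meets the free surface. Vertical depth h = y·sinθ with sinθ = 0.927184.
With the apex down, the centroid sits h/3 = 2.1/3 = 0.7 m below the base (the top edge), so y_c = 4.8 + 0.7 = 5.5 m and h_c = 5.5 × 0.927184 = 5.09951 m.
A = ½ × 2.7 × 2.1 = 2.835 m².
Resultant F = γ·h_c·A = 9.81 × 5.09951 × 2.835 = 141.824 kN.

F ≈ 142 kN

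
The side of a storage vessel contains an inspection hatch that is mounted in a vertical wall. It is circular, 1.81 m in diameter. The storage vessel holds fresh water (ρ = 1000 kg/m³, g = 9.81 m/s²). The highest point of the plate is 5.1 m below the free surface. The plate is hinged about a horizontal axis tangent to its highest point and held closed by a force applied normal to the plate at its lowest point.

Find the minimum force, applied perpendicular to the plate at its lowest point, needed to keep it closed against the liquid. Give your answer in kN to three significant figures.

P ≈ 78.6 kN

γ = ρg = 1000 × 9.81 = 9810 N/m³ = 9.81 kN/m³.
The centroid is at the centre, 0.905 m below the top of the plate, so the centroid depth is h_c = 5.1 + 0.905 = 6.005 m.
A = π(0.905)² = 2.57304 m².
Resultant F = γ·h_c·A = 9.81 × 6.005 × 2.57304 = 151.575 kN.
I_c = πr⁴/4 = π × 0.905⁴/4 = 0.526847 m⁴.
Centre of pressure: y_p = y_c + I_c/(y_c·A) = 6.005 + 0.526847/(6.005 × 2.57304) = 6.005 + 0.0340977 = 6.0391 m along the plane.
The resultant acts 0.905 + 0.0340977 = 0.939098 m (along the plate) below the hinge at the top edge, so the moment about the hinge is M = F × 0.939098 = 151.575 × 0.939098 = 142.344 kN·m.
A normal force at the bottom, 1.81 m from the hinge, must supply this moment: P = 142.344/1.81 = 78.6431 kN.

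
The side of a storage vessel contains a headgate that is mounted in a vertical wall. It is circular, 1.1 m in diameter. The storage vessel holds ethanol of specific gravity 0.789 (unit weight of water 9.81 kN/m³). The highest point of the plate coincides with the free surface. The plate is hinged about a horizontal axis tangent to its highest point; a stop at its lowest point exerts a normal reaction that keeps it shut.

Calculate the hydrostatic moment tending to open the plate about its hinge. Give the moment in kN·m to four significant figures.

M ≈ 2.781 kN·m

γ = 0.789 × 9.81 = 7.74009 kN/m³.
The centroid is at the centre, 0.55 m below the top of the plate, so the centroid depth is h_c = 0.55 m.
A = π(0.55)² = 0.950332 m².
Resultant F = γ·h_c·A = 7.74009 × 0.55 × 0.950332 = 4.04561 kN.
I_c = πr⁴/4 = π × 0.55⁴/4 = 0.0718688 m⁴.
Centre of pressure: y_p = y_c + I_c/(y_c·A) = 0.55 + 0.0718688/(0.55 × 0.950332) = 0.55 + 0.1375 = 0.6875 m along the plane.
The resultant acts 0.55 + 0.1375 = 0.6875 m (along the plate) below the hinge at the top edge, so the moment about the hinge is M = F × 0.6875 = 4.04561 × 0.6875 = 2.78136 kN·m.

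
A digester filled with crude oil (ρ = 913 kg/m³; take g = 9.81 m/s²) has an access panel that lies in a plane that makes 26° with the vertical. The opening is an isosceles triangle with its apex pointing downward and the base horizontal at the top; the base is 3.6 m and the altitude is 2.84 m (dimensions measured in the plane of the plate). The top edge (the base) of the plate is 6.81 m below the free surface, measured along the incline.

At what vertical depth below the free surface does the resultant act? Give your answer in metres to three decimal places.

h_p = 7.024 m

γ = ρg = 913 × 9.81 / 1000 = 8.95653 kN/m³.
The plate makes 26° with the vertical, i.e. θ = 90° − 26° = 64° to the horizontal. Measuring y along the incline from the free-surface line, vertical depth h = y·sinθ with sinθ = 0.898794.
With the apex down, the centroid sits h/3 = 2.84/3 = 0.946667 m below the base (the top edge), so y_c = 6.81 + 0.946667 = 7.75667 m and h_c = 7.75667 × 0.898794 = 6.97165 m.
A = ½ × 3.6 × 2.84 = 5.112 m².
Resultant F = γ·h_c·A = 8.95653 × 6.97165 × 5.112 = 319.202 kN.
I_c = b·h³/36 = 3.6 × 2.84³/36 = 2.29063 m⁴.
Centre of pressure: y_p = y_c + I_c/(y_c·A) = 7.75667 + 2.29063/(7.75667 × 5.112) = 7.75667 + 0.0577682 = 7.81444 m along the plane.
Vertically, h_p = y_p·sinθ = 7.81444 × 0.898794 = 7.02357 m.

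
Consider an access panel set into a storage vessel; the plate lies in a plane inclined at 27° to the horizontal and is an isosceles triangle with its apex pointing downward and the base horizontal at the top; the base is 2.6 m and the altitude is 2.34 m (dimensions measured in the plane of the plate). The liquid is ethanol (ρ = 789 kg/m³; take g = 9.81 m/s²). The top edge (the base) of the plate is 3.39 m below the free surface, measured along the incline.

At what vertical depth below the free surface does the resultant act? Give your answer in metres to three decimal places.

h_p = 1.926 m

γ = ρg = 789 × 9.81 / 1000 = 7.74009 kN/m³.
Let θ = 27° be the plate's angle to the horizontal; measure y along the incline from where the plane meets the free surface. Vertical depth h = y·sinθ with sinθ = 0.453990.
With the apex down, the centroid sits h/3 = 2.34/3 = 0.78 m below the base (the top edge), so y_c = 3.39 + 0.78 = 4.17 m and h_c = 4.17 × 0.453990 = 1.89314 m.
A = ½ × 2.6 × 2.34 = 3.042 m².
Resultant F = γ·h_c·A = 7.74009 × 1.89314 × 3.042 = 44.5747 kN.
I_c = b·h³/36 = 2.6 × 2.34³/36 = 0.925376 m⁴.
Centre of pressure: y_p = y_c + I_c/(y_c·A) = 4.17 + 0.925376/(4.17 × 3.042) = 4.17 + 0.0729496 = 4.24295 m along the plane.
Vertically, h_p = y_p·sinθ = 4.24295 × 0.453990 = 1.92626 m.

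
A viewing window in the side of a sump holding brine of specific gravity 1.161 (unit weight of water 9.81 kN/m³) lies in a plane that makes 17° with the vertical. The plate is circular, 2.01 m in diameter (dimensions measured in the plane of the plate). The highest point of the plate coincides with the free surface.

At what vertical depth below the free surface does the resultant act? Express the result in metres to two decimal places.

h_p = 1.20 m

γ = 1.161 × 9.81 = 11.38941 kN/m³.
The plate makes 17° with the vertical, i.e. θ = 90° − 17° = 73° to the horizontal. Measuring y along the incline from the free-surface line, vertical depth h = y·sinθ with sinθ = 0.956305.
The centroid is at the centre, 1.005 m below the top of the plate, so y_c = 1.005 m and h_c = 1.005 × 0.956305 = 0.961087 m.
A = π(1.005)² = 3.17309 m².
Resultant F = γ·h_c·A = 11.38941 × 0.961087 × 3.17309 = 34.7333 kN.
I_c = πr⁴/4 = π × 1.005⁴/4 = 0.801224 m⁴.
Centre of pressure: y_p = y_c + I_c/(y_c·A) = 1.005 + 0.801224/(1.005 × 3.17309) = 1.005 + 0.25125 = 1.25625 m along the plane.
Vertically, h_p = y_p·sinθ = 1.25625 × 0.956305 = 1.20136 m.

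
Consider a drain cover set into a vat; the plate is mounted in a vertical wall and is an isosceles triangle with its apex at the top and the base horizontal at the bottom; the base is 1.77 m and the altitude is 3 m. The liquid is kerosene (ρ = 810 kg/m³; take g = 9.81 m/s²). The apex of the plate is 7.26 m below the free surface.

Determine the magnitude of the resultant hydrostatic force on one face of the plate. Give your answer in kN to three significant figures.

F ≈ 195 kN

γ = ρg = 810 × 9.81 / 1000 = 7.9461 kN/m³.
With the apex up, the centroid sits 2h/3 = 2 × 3/3 = 2 m below the apex, so the centroid depth is h_c = 7.26 + 2 = 9.26 m.
A = ½ × 1.77 × 3 = 2.655 m².
Resultant F = γ·h_c·A = 7.9461 × 9.26 × 2.655 = 195.357 kN.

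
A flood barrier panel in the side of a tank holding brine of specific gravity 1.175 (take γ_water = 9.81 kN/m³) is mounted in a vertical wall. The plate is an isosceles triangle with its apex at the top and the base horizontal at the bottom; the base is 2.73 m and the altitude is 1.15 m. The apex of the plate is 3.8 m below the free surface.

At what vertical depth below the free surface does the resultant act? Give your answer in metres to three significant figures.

h_p = 4.58 m

γ = 1.175 × 9.81 = 11.52675 kN/m³.
With the apex up, the centroid sits 2h/3 = 2 × 1.15/3 = 0.766667 m below the apex, so the centroid depth is h_c = 3.8 + 0.766667 = 4.56667 m.
A = ½ × 2.73 × 1.15 = 1.56975 m².
Resultant F = γ·h_c·A = 11.52675 × 4.56667 × 1.56975 = 82.6299 kN.
I_c = b·h³/36 = 2.73 × 1.15³/36 = 0.115333 m⁴.
Centre of pressure: y_p = y_c + I_c/(y_c·A) = 4.56667 + 0.115333/(4.56667 × 1.56975) = 4.56667 + 0.0160888 = 4.58276 m along the plane.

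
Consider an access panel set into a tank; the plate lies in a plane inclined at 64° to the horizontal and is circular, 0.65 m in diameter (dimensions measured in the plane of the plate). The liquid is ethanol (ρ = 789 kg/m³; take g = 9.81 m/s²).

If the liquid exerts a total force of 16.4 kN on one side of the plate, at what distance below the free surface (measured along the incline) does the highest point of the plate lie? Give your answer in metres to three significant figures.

γ = ρg = 789 × 9.81 / 1000 = 7.74009 kN/m³.
A = π(0.325)² = 0.331831 m².
From F = γ·h_c·A, the centroid depth is h_c = 16.4/(7.74009 × 0.331831) = 6.38529 m.
Let θ = 64° be the plate's angle to the horizontal; measure y along the incline from where the plane meets the free surface. Vertical depth h = y·sinθ with sinθ = 0.898794.
Along the incline, y_c = h_c/sinθ = 6.38529/0.898794 = 7.10429 m.
The centroid is at the centre, 0.325 m below the top of the plate, so the highest point sits at y_top = 7.10429 − 0.325 = 6.77929 m along the incline.

y_top ≈ 6.78 m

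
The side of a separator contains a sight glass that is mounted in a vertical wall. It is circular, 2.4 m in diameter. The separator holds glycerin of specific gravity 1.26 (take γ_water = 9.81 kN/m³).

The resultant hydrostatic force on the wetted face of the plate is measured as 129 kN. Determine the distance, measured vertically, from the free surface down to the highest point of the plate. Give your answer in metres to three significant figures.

d_top ≈ 1.11 m

γ = 1.26 × 9.81 = 12.3606 kN/m³.
A = π(1.2)² = 4.52389 m².
From F = γ·h_c·A, the centroid depth is h_c = 129/(12.3606 × 4.52389) = 2.30695 m.
The centroid is at the centre, 1.2 m below the top of the plate, so the highest point sits at h_top = 2.30695 − 1.2 = 1.10695 m below the surface.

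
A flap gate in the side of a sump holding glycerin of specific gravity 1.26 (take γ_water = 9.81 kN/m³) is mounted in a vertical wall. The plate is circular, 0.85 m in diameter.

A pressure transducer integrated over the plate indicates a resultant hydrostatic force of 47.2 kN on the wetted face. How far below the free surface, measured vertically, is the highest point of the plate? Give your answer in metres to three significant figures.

d_top ≈ 6.30 m

γ = 1.26 × 9.81 = 12.3606 kN/m³.
A = π(0.425)² = 0.56745 m².
From F = γ·h_c·A, the centroid depth is h_c = 47.2/(12.3606 × 0.56745) = 6.72938 m.
The centroid is at the centre, 0.425 m below the top of the plate, so the highest point sits at h_top = 6.72938 − 0.425 = 6.30438 m below the surface.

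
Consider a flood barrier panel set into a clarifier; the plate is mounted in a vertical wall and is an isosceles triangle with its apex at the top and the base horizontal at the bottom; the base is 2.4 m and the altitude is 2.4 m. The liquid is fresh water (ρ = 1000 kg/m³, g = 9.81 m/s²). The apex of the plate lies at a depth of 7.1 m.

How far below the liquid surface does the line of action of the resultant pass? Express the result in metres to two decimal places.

h_p = 8.74 m

γ = ρg = 1000 × 9.81 = 9810 N/m³ = 9.81 kN/m³.
With the apex up, the centroid sits 2h/3 = 2 × 2.4/3 = 1.6 m below the apex, so the centroid depth is h_c = 7.1 + 1.6 = 8.7 m.
A = ½ × 2.4 × 2.4 = 2.88 m².
Resultant F = γ·h_c·A = 9.81 × 8.7 × 2.88 = 245.799 kN.
I_c = b·h³/36 = 2.4 × 2.4³/36 = 0.9216 m⁴.
Centre of pressure: y_p = y_c + I_c/(y_c·A) = 8.7 + 0.9216/(8.7 × 2.88) = 8.7 + 0.0367816 = 8.73678 m along the plane.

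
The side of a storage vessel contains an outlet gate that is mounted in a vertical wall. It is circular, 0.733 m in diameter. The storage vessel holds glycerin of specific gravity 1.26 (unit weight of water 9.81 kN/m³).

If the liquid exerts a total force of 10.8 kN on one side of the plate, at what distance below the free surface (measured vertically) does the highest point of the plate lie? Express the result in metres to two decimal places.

γ = 1.26 × 9.81 = 12.3606 kN/m³.
A = π(0.3665)² = 0.421986 m².
From F = γ·h_c·A, the centroid depth is h_c = 10.8/(12.3606 × 0.421986) = 2.07055 m.
The centroid is at the centre, 0.3665 m below the top of the plate, so the highest point sits at h_top = 2.07055 − 0.3665 = 1.70405 m below the surface.

d_top ≈ 1.70 m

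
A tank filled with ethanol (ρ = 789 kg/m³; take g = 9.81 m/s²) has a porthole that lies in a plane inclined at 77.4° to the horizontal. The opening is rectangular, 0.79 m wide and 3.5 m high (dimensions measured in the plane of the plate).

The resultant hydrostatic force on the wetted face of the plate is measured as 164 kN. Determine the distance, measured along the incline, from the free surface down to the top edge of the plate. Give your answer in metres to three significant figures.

y_top ≈ 6.10 m

γ = ρg = 789 × 9.81 / 1000 = 7.74009 kN/m³.
A = 0.79 × 3.5 = 2.765 m².
From F = γ·h_c·A, the centroid depth is h_c = 164/(7.74009 × 2.765) = 7.66307 m.
Let θ = 77.4° be the plate's angle to the horizontal; measure y along the incline from where the plane meets the free surface. Vertical depth h = y·sinθ with sinθ = 0.975917.
Along the incline, y_c = h_c/sinθ = 7.66307/0.975917 = 7.85217 m.
The centroid lies 3.5/2 = 1.75 m below the top edge, so the top edge sits at y_top = 7.85217 − 1.75 = 6.10217 m along the incline.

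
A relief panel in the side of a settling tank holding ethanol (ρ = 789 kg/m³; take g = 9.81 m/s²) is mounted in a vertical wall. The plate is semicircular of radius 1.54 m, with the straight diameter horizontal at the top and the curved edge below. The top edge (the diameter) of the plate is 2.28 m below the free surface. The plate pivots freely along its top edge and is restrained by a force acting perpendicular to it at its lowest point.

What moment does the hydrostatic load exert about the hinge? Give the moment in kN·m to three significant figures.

γ = ρg = 789 × 9.81 / 1000 = 7.74009 kN/m³.
The centroid of a semicircle lies 4r/(3π) = 0.653596 m from the diameter, here below the top edge, so the centroid depth is h_c = 2.28 + 0.653596 = 2.9336 m.
A = πr²/2 = π × 1.54²/2 = 3.7253 m².
Resultant F = γ·h_c·A = 7.74009 × 2.9336 × 3.7253 = 84.5879 kN.
I_c = (π/8 − 8/(9π))·r⁴ = 0.109757 × 1.54⁴ = 0.617327 m⁴.
Centre of pressure: y_p = y_c + I_c/(y_c·A) = 2.9336 + 0.617327/(2.9336 × 3.7253) = 2.9336 + 0.0564876 = 2.99009 m along the plane.
The resultant acts 0.653596 + 0.0564876 = 0.710084 m (along the plate) below the hinge at the top edge, so the moment about the hinge is M = F × 0.710084 = 84.5879 × 0.710084 = 60.0645 kN·m.

M ≈ 60.1 kN·m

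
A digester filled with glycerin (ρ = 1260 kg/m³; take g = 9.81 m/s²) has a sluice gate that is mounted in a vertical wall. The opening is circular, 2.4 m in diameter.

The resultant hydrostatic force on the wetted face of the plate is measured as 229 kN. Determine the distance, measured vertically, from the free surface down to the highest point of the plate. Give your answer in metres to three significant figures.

γ = ρg = 1260 × 9.81 / 1000 = 12.3606 kN/m³.
A = π(1.2)² = 4.52389 m².
From F = γ·h_c·A, the centroid depth is h_c = 229/(12.3606 × 4.52389) = 4.09528 m.
The centroid is at the centre, 1.2 m below the top of the plate, so the highest point sits at h_top = 4.09528 − 1.2 = 2.89528 m below the surface.

d_top ≈ 2.90 m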